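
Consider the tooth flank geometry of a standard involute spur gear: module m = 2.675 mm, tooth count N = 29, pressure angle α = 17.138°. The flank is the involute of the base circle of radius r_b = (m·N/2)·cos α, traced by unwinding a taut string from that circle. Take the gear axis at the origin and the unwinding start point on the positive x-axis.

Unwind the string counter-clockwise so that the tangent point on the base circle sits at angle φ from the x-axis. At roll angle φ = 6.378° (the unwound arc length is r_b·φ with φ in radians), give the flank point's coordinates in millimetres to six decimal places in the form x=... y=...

pitch radius r_p = m·N/2 = 2.675·29/2 = 38.787500
base radius r_b = r_p·cos α = 38.787500·cos 17.138° = 37.065249
roll angle φ = 6.378° = 0.11131710 rad
x = r_b·(cos φ + φ·sin φ) = 37.065249·(0.99381065 + 0.11131710·0.11108734) = 37.294185
y = r_b·(sin φ − φ·cos φ) = 37.065249·(0.11108734 − 0.11131710·0.99381065) = 0.017021

x=37.294185 y=0.017021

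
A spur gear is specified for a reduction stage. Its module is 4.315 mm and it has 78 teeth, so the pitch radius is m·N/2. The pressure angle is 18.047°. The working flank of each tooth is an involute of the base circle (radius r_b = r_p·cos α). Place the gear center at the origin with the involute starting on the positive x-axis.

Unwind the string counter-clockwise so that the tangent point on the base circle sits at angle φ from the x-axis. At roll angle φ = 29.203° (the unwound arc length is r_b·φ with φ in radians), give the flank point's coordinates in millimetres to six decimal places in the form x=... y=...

pitch radius r_p = m·N/2 = 4.315·78/2 = 168.285000
base radius r_b = r_p·cos α = 168.285000·cos 18.047° = 160.005834
roll angle φ = 29.203° = 0.50968850 rad
x = r_b·(cos φ + φ·sin φ) = 160.005834·(0.87289653 + 0.50968850·0.48790536) = 179.458749
y = r_b·(sin φ − φ·cos φ) = 160.005834·(0.48790536 − 0.50968850·0.87289653) = 6.880257

x=179.458749 y=6.880257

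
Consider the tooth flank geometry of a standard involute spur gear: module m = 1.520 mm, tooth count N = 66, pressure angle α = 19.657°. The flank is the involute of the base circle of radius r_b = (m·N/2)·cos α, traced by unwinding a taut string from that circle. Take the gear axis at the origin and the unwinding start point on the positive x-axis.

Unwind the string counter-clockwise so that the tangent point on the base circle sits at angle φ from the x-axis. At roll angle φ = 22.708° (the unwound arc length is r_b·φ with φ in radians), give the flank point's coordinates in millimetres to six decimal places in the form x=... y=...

x=50.802330 y=0.964920

pitch radius r_p = m·N/2 = 1.520·66/2 = 50.160000
base radius r_b = r_p·cos α = 50.160000·cos 19.657° = 47.236839
roll angle φ = 22.708° = 0.39632937 rad
x = r_b·(cos φ + φ·sin φ) = 47.236839·(0.92248420 + 0.39632937·0.38603485) = 50.802330
y = r_b·(sin φ − φ·cos φ) = 47.236839·(0.38603485 − 0.39632937·0.92248420) = 0.964920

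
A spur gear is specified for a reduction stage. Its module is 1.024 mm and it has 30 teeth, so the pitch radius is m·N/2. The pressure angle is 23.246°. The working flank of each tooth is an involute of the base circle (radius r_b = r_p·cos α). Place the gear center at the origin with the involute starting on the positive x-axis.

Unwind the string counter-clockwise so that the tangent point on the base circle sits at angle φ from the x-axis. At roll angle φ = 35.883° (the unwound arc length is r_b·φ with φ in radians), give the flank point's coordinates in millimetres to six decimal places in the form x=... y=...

x=16.615249 y=1.110881

pitch radius r_p = m·N/2 = 1.024·30/2 = 15.360000
base radius r_b = r_p·cos α = 15.360000·cos 23.246° = 14.113056
roll angle φ = 35.883° = 0.62627650 rad
x = r_b·(cos φ + φ·sin φ) = 14.113056·(0.81021558 + 0.62627650·0.58613199) = 16.615249
y = r_b·(sin φ − φ·cos φ) = 14.113056·(0.58613199 − 0.62627650·0.81021558) = 1.110881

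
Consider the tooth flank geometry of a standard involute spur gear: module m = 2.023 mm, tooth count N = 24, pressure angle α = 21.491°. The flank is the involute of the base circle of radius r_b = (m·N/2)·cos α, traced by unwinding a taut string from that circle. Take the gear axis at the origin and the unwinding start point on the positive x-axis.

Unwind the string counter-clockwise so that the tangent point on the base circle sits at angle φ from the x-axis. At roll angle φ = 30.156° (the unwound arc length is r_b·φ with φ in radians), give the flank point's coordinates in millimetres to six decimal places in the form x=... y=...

pitch radius r_p = m·N/2 = 2.023·24/2 = 24.276000
base radius r_b = r_p·cos α = 24.276000·cos 21.491° = 22.588214
roll angle φ = 30.156° = 0.52632149 rad
x = r_b·(cos φ + φ·sin φ) = 22.588214·(0.86466084 + 0.52632149·0.50235608) = 25.503486
y = r_b·(sin φ − φ·cos φ) = 22.588214·(0.50235608 − 0.52632149·0.86466084) = 1.067666

x=25.503486 y=1.067666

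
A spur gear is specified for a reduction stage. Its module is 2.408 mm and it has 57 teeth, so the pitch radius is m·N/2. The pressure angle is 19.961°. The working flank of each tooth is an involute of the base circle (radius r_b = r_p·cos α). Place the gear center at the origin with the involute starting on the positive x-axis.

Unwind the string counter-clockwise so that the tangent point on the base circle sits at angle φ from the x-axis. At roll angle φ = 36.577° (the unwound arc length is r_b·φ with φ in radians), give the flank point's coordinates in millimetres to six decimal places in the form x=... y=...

pitch radius r_p = m·N/2 = 2.408·57/2 = 68.628000
base radius r_b = r_p·cos α = 68.628000·cos 19.961° = 64.505187
roll angle φ = 36.577° = 0.63838908 rad
x = r_b·(cos φ + φ·sin φ) = 64.505187·(0.80305675 + 0.63838908·0.59590256) = 76.340240
y = r_b·(sin φ − φ·cos φ) = 64.505187·(0.59590256 − 0.63838908·0.80305675) = 5.369405

x=76.340240 y=5.369405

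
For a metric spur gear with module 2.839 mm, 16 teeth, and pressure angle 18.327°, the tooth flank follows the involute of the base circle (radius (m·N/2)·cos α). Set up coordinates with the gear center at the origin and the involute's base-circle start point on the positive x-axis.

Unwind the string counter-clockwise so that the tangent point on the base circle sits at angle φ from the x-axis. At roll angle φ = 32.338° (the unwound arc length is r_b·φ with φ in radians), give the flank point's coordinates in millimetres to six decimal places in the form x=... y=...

x=24.725307 y=1.251413

pitch radius r_p = m·N/2 = 2.839·16/2 = 22.712000
base radius r_b = r_p·cos α = 22.712000·cos 18.327° = 21.559988
roll angle φ = 32.338° = 0.56440457 rad
x = r_b·(cos φ + φ·sin φ) = 21.559988·(0.84490725 + 0.56440457·0.53491283) = 24.725307
y = r_b·(sin φ − φ·cos φ) = 21.559988·(0.53491283 − 0.56440457·0.84490725) = 1.251413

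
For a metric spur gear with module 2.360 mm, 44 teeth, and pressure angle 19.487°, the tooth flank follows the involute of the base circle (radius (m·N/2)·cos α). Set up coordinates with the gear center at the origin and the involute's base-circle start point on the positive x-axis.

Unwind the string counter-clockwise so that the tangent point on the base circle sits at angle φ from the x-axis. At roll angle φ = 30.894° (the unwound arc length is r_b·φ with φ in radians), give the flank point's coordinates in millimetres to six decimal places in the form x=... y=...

x=55.552235 y=2.484105

pitch radius r_p = m·N/2 = 2.360·44/2 = 51.920000
base radius r_b = r_p·cos α = 51.920000·cos 19.487° = 48.945877
roll angle φ = 30.894° = 0.53920202 rad
x = r_b·(cos φ + φ·sin φ) = 48.945877·(0.85811868 + 0.53920202·0.51345139) = 55.552235
y = r_b·(sin φ − φ·cos φ) = 48.945877·(0.51345139 − 0.53920202·0.85811868) = 2.484105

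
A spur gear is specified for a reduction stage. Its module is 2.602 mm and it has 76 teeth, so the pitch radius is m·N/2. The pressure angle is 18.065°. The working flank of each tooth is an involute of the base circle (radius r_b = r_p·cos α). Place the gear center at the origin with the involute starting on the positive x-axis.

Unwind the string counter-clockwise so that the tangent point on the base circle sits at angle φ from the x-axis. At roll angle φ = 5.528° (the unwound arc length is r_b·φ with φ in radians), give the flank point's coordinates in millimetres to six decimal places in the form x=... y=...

x=94.438443 y=0.028116

pitch radius r_p = m·N/2 = 2.602·76/2 = 98.876000
base radius r_b = r_p·cos α = 98.876000·cos 18.065° = 94.001941
roll angle φ = 5.528° = 0.09648180 rad
x = r_b·(cos φ + φ·sin φ) = 94.001941·(0.99534924 + 0.09648180·0.09633218) = 94.438443
y = r_b·(sin φ − φ·cos φ) = 94.001941·(0.09633218 − 0.09648180·0.99534924) = 0.028116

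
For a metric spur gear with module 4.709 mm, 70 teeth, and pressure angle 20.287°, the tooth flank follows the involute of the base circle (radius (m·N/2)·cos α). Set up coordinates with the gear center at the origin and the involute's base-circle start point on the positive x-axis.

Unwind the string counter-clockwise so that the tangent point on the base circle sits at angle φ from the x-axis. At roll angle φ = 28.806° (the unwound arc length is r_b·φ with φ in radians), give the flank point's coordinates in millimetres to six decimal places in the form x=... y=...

pitch radius r_p = m·N/2 = 4.709·70/2 = 164.815000
base radius r_b = r_p·cos α = 164.815000·cos 20.287° = 154.591135
roll angle φ = 28.806° = 0.50275954 rad
x = r_b·(cos φ + φ·sin φ) = 154.591135·(0.87625623 + 0.50275954·0.48184544) = 172.911516
y = r_b·(sin φ − φ·cos φ) = 154.591135·(0.48184544 − 0.50275954·0.87625623) = 6.384499

x=172.911516 y=6.384499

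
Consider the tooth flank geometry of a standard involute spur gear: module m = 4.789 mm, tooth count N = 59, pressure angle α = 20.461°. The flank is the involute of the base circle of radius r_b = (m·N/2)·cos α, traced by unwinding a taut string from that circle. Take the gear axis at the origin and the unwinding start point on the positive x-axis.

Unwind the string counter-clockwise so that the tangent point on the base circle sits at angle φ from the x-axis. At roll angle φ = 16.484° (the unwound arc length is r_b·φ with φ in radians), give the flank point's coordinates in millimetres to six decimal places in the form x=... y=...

x=137.727554 y=1.041992

pitch radius r_p = m·N/2 = 4.789·59/2 = 141.275500
base radius r_b = r_p·cos α = 141.275500·cos 20.461° = 132.362478
roll angle φ = 16.484° = 0.28770007 rad
x = r_b·(cos φ + φ·sin φ) = 132.362478·(0.95889901 + 0.28770007·0.28374758) = 137.727554
y = r_b·(sin φ − φ·cos φ) = 132.362478·(0.28374758 − 0.28770007·0.95889901) = 1.041992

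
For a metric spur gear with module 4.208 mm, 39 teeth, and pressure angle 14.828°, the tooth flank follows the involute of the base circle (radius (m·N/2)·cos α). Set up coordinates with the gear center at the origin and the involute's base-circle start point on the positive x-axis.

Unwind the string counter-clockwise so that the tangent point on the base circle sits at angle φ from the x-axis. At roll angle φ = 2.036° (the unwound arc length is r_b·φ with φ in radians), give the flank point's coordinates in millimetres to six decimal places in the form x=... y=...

x=79.373473 y=0.001186

pitch radius r_p = m·N/2 = 4.208·39/2 = 82.056000
base radius r_b = r_p·cos α = 82.056000·cos 14.828° = 79.323407
roll angle φ = 2.036° = 0.03553490 rad
x = r_b·(cos φ + φ·sin φ) = 79.323407·(0.99936870 + 0.03553490·0.03552743) = 79.373473
y = r_b·(sin φ − φ·cos φ) = 79.323407·(0.03552743 − 0.03553490·0.99936870) = 0.001186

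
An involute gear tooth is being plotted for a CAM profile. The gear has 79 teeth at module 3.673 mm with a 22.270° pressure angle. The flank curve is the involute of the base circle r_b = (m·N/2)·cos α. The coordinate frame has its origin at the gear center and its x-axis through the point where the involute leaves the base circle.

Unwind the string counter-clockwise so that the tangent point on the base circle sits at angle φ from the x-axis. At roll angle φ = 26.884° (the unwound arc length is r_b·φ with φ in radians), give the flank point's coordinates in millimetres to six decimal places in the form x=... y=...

pitch radius r_p = m·N/2 = 3.673·79/2 = 145.083500
base radius r_b = r_p·cos α = 145.083500·cos 22.270° = 134.261471
roll angle φ = 26.884° = 0.46921432 rad
x = r_b·(cos φ + φ·sin φ) = 134.261471·(0.89192384 + 0.46921432·0.45218565) = 148.237529
y = r_b·(sin φ − φ·cos φ) = 134.261471·(0.45218565 − 0.46921432·0.89192384) = 4.522225

x=148.237529 y=4.522225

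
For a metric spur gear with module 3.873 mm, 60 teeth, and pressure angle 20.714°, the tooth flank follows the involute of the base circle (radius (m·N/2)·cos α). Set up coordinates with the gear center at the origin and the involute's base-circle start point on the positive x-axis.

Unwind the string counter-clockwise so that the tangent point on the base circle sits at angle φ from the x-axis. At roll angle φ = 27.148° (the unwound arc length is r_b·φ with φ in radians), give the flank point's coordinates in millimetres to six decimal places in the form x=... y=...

pitch radius r_p = m·N/2 = 3.873·60/2 = 116.190000
base radius r_b = r_p·cos α = 116.190000·cos 20.714° = 108.679203
roll angle φ = 27.148° = 0.47382199 rad
x = r_b·(cos φ + φ·sin φ) = 108.679203·(0.88983086 + 0.47382199·0.45629053) = 120.202605
y = r_b·(sin φ − φ·cos φ) = 108.679203·(0.45629053 − 0.47382199·0.88983086) = 3.767811

x=120.202605 y=3.767811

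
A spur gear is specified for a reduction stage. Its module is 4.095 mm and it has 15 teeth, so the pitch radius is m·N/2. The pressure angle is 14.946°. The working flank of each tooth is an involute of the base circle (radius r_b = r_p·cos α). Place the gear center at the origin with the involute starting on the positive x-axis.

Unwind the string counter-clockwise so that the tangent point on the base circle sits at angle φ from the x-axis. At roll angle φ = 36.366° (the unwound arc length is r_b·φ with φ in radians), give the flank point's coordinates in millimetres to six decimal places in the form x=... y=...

x=35.061863 y=2.428669

pitch radius r_p = m·N/2 = 4.095·15/2 = 30.712500
base radius r_b = r_p·cos α = 30.712500·cos 14.946° = 29.673476
roll angle φ = 36.366° = 0.63470644 rad
x = r_b·(cos φ + φ·sin φ) = 29.673476·(0.80524580 + 0.63470644·0.59294115) = 35.061863
y = r_b·(sin φ − φ·cos φ) = 29.673476·(0.59294115 − 0.63470644·0.80524580) = 2.428669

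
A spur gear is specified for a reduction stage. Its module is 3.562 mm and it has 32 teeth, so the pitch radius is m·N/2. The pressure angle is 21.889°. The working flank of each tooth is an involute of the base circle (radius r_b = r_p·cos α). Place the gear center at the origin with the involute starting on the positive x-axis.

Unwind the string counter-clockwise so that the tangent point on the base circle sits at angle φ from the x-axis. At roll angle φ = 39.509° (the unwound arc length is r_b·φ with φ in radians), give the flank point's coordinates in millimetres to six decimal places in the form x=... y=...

x=64.000651 y=5.509661

pitch radius r_p = m·N/2 = 3.562·32/2 = 56.992000
base radius r_b = r_p·cos α = 56.992000·cos 21.889° = 52.883324
roll angle φ = 39.509° = 0.68956213 rad
x = r_b·(cos φ + φ·sin φ) = 52.883324·(0.77152466 + 0.68956213·0.63619942) = 64.000651
y = r_b·(sin φ − φ·cos φ) = 52.883324·(0.63619942 − 0.68956213·0.77152466) = 5.509661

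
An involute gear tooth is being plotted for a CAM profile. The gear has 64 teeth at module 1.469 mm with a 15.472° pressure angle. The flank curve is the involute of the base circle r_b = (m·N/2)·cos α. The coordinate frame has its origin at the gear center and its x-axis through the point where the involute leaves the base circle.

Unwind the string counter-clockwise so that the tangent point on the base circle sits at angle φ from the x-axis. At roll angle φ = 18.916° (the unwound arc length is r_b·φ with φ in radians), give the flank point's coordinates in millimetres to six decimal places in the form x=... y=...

pitch radius r_p = m·N/2 = 1.469·64/2 = 47.008000
base radius r_b = r_p·cos α = 47.008000·cos 15.472° = 45.304474
roll angle φ = 18.916° = 0.33014648 rad
x = r_b·(cos φ + φ·sin φ) = 45.304474·(0.94599487 + 0.33014648·0.32418160) = 47.706621
y = r_b·(sin φ − φ·cos φ) = 45.304474·(0.32418160 − 0.33014648·0.94599487) = 0.537525

x=47.706621 y=0.537525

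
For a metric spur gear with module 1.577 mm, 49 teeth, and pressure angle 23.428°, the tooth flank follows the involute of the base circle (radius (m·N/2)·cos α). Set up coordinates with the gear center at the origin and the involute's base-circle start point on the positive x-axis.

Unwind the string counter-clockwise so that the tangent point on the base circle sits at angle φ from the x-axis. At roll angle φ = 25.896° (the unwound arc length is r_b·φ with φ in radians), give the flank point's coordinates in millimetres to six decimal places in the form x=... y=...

x=38.889442 y=1.068916

pitch radius r_p = m·N/2 = 1.577·49/2 = 38.636500
base radius r_b = r_p·cos α = 38.636500·cos 23.428° = 35.451324
roll angle φ = 25.896° = 0.45197046 rad
x = r_b·(cos φ + φ·sin φ) = 35.451324·(0.89958827 + 0.45197046·0.43673899) = 38.889442
y = r_b·(sin φ − φ·cos φ) = 35.451324·(0.43673899 − 0.45197046·0.89958827) = 1.068916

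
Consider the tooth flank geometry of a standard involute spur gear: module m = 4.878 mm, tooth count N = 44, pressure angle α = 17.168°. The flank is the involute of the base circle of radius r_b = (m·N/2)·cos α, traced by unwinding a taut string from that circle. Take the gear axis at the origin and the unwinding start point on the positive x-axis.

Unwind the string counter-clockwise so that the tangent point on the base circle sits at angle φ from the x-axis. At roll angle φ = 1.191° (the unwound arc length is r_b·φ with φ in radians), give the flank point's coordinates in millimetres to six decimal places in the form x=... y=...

x=102.556510 y=0.000307

pitch radius r_p = m·N/2 = 4.878·44/2 = 107.316000
base radius r_b = r_p·cos α = 107.316000·cos 17.168° = 102.534360
roll angle φ = 1.191° = 0.02078687 rad
x = r_b·(cos φ + φ·sin φ) = 102.534360·(0.99978396 + 0.02078687·0.02078537) = 102.556510
y = r_b·(sin φ − φ·cos φ) = 102.534360·(0.02078537 − 0.02078687·0.99978396) = 0.000307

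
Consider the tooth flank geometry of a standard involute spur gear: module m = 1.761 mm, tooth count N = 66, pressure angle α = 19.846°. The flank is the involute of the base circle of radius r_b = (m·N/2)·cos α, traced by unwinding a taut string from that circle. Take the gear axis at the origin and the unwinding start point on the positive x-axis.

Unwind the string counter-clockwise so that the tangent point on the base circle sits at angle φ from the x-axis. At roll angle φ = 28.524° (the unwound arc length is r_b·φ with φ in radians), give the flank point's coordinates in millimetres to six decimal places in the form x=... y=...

x=61.021350 y=2.192917

pitch radius r_p = m·N/2 = 1.761·66/2 = 58.113000
base radius r_b = r_p·cos α = 58.113000·cos 19.846° = 54.661582
roll angle φ = 28.524° = 0.49783772 rad
x = r_b·(cos φ + φ·sin φ) = 54.661582·(0.87861716 + 0.49783772·0.47752684) = 61.021350
y = r_b·(sin φ − φ·cos φ) = 54.661582·(0.47752684 − 0.49783772·0.87861716) = 2.192917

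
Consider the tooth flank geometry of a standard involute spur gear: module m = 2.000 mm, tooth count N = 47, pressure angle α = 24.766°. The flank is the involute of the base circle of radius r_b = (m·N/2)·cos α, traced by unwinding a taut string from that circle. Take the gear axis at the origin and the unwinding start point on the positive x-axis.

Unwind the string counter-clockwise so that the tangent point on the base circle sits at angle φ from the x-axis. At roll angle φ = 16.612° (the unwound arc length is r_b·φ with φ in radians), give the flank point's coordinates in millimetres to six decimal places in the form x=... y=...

pitch radius r_p = m·N/2 = 2.000·47/2 = 47.000000
base radius r_b = r_p·cos α = 47.000000·cos 24.766° = 42.677233
roll angle φ = 16.612° = 0.28993410 rad
x = r_b·(cos φ + φ·sin φ) = 42.677233·(0.95826272 + 0.28993410·0.28588907) = 44.433474
y = r_b·(sin φ − φ·cos φ) = 42.677233·(0.28588907 − 0.28993410·0.95826272) = 0.343809

x=44.433474 y=0.343809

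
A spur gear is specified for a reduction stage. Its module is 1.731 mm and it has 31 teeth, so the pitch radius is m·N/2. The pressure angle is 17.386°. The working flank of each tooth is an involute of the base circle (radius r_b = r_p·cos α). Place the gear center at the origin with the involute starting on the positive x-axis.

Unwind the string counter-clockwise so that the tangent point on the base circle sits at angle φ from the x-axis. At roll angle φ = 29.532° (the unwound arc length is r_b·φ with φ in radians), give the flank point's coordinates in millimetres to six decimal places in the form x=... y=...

x=28.783305 y=1.137961

pitch radius r_p = m·N/2 = 1.731·31/2 = 26.830500
base radius r_b = r_p·cos α = 26.830500·cos 17.386° = 25.604705
roll angle φ = 29.532° = 0.51543063 rad
x = r_b·(cos φ + φ·sin φ) = 25.604705·(0.87008054 + 0.51543063·0.49290958) = 28.783305
y = r_b·(sin φ − φ·cos φ) = 25.604705·(0.49290958 − 0.51543063·0.87008054) = 1.137961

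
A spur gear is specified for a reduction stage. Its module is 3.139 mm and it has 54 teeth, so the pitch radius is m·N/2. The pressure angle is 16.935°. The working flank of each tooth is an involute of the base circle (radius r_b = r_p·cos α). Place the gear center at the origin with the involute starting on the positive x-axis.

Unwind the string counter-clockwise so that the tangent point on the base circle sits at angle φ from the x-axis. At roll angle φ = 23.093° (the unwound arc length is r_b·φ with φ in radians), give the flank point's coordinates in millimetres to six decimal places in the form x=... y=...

pitch radius r_p = m·N/2 = 3.139·54/2 = 84.753000
base radius r_b = r_p·cos α = 84.753000·cos 16.935° = 81.077756
roll angle φ = 23.093° = 0.40304888 rad
x = r_b·(cos φ + φ·sin φ) = 81.077756·(0.91986942 + 0.40304888·0.39222474) = 87.398186
y = r_b·(sin φ − φ·cos φ) = 81.077756·(0.39222474 − 0.40304888·0.91986942) = 1.740933

x=87.398186 y=1.740933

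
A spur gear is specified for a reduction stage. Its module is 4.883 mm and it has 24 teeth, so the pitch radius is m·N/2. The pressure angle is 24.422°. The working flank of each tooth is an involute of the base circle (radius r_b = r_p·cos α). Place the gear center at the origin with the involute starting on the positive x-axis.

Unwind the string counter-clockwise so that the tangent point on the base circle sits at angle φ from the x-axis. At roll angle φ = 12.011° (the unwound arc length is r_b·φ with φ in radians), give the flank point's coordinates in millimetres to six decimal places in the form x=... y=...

pitch radius r_p = m·N/2 = 4.883·24/2 = 58.596000
base radius r_b = r_p·cos α = 58.596000·cos 24.422° = 53.353121
roll angle φ = 12.011° = 0.20963150 rad
x = r_b·(cos φ + φ·sin φ) = 53.353121·(0.97810767 + 0.20963150·0.20809948) = 54.512584
y = r_b·(sin φ − φ·cos φ) = 53.353121·(0.20809948 − 0.20963150·0.97810767) = 0.163117

x=54.512584 y=0.163117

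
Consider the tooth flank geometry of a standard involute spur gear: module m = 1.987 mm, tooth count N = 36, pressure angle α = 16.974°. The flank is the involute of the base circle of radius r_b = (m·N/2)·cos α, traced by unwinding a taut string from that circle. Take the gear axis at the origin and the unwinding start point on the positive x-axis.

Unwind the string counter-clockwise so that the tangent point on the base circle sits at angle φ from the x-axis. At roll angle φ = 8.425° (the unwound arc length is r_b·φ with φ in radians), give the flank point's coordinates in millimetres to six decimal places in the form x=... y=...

pitch radius r_p = m·N/2 = 1.987·36/2 = 35.766000
base radius r_b = r_p·cos α = 35.766000·cos 16.974° = 34.207938
roll angle φ = 8.425° = 0.14704399 rad
x = r_b·(cos φ + φ·sin φ) = 34.207938·(0.98920850 + 0.14704399·0.14651467) = 34.575762
y = r_b·(sin φ − φ·cos φ) = 34.207938·(0.14651467 − 0.14704399·0.98920850) = 0.036175

x=34.575762 y=0.036175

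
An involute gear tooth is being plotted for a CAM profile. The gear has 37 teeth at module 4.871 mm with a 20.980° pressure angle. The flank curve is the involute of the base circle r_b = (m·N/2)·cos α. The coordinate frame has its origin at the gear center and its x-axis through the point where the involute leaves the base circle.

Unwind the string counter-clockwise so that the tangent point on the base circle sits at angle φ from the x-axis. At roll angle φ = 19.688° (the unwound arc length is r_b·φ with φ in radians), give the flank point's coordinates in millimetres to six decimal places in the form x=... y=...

pitch radius r_p = m·N/2 = 4.871·37/2 = 90.113500
base radius r_b = r_p·cos α = 90.113500·cos 20.980° = 84.139467
roll angle φ = 19.688° = 0.34362042 rad
x = r_b·(cos φ + φ·sin φ) = 84.139467·(0.94154113 + 0.34362042·0.33689807) = 88.961179
y = r_b·(sin φ − φ·cos φ) = 84.139467·(0.33689807 − 0.34362042·0.94154113) = 1.124550

x=88.961179 y=1.124550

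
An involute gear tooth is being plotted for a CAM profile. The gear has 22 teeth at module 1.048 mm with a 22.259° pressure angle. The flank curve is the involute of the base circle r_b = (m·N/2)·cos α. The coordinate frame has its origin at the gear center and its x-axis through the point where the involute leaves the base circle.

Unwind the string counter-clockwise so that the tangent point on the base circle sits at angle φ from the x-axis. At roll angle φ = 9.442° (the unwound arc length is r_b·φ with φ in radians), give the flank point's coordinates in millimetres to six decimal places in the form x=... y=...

pitch radius r_p = m·N/2 = 1.048·22/2 = 11.528000
base radius r_b = r_p·cos α = 11.528000·cos 22.259° = 10.668945
roll angle φ = 9.442° = 0.16479399 rad
x = r_b·(cos φ + φ·sin φ) = 10.668945·(0.98645217 + 0.16479399·0.16404911) = 10.812832
y = r_b·(sin φ − φ·cos φ) = 10.668945·(0.16404911 − 0.16479399·0.98645217) = 0.015872

x=10.812832 y=0.015872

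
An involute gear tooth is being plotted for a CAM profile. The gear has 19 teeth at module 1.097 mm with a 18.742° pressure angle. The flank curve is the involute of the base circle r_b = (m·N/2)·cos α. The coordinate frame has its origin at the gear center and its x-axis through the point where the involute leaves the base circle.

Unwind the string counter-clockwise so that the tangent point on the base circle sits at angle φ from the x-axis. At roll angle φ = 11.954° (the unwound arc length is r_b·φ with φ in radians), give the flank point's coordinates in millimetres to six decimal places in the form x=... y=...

pitch radius r_p = m·N/2 = 1.097·19/2 = 10.421500
base radius r_b = r_p·cos α = 10.421500·cos 18.742° = 9.868900
roll angle φ = 11.954° = 0.20863666 rad
x = r_b·(cos φ + φ·sin φ) = 9.868900·(0.97831421 + 0.20863666·0.20712632) = 10.081361
y = r_b·(sin φ − φ·cos φ) = 9.868900·(0.20712632 − 0.20863666·0.97831421) = 0.029746

x=10.081361 y=0.029746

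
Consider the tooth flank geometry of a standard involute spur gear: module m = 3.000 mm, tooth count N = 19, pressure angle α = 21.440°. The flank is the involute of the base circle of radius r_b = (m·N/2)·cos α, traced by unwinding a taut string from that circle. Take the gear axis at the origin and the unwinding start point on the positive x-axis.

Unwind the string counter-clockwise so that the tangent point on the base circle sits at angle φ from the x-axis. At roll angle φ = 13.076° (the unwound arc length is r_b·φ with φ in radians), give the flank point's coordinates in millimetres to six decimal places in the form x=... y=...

pitch radius r_p = m·N/2 = 3.000·19/2 = 28.500000
base radius r_b = r_p·cos α = 28.500000·cos 21.440° = 26.527824
roll angle φ = 13.076° = 0.22821925 rad
x = r_b·(cos φ + φ·sin φ) = 26.527824·(0.97407082 + 0.22821925·0.22624331) = 27.209693
y = r_b·(sin φ − φ·cos φ) = 26.527824·(0.22624331 − 0.22821925·0.97407082) = 0.104562

x=27.209693 y=0.104562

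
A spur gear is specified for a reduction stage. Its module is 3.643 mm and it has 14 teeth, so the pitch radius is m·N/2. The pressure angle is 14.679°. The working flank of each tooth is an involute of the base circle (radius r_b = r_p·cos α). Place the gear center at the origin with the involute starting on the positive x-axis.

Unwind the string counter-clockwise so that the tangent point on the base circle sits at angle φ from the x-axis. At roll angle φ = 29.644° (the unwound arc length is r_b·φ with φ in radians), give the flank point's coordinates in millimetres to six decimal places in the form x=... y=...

pitch radius r_p = m·N/2 = 3.643·14/2 = 25.501000
base radius r_b = r_p·cos α = 25.501000·cos 14.679° = 24.668665
roll angle φ = 29.644° = 0.51738540 rad
x = r_b·(cos φ + φ·sin φ) = 24.668665·(0.86911535 + 0.51738540·0.49460945) = 27.752718
y = r_b·(sin φ − φ·cos φ) = 24.668665·(0.49460945 − 0.51738540·0.86911535) = 1.108655

x=27.752718 y=1.108655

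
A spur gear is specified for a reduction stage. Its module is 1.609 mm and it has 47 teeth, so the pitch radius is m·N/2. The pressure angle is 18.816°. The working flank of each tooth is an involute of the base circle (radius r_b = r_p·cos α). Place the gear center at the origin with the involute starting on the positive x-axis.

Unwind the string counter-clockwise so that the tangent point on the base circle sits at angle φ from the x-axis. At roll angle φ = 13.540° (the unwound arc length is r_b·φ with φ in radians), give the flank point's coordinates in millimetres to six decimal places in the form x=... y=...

pitch radius r_p = m·N/2 = 1.609·47/2 = 37.811500
base radius r_b = r_p·cos α = 37.811500·cos 18.816° = 35.790824
roll angle φ = 13.540° = 0.23631758 rad
x = r_b·(cos φ + φ·sin φ) = 35.790824·(0.97220671 + 0.23631758·0.23412415) = 36.776302
y = r_b·(sin φ − φ·cos φ) = 35.790824·(0.23412415 − 0.23631758·0.97220671) = 0.156571

x=36.776302 y=0.156571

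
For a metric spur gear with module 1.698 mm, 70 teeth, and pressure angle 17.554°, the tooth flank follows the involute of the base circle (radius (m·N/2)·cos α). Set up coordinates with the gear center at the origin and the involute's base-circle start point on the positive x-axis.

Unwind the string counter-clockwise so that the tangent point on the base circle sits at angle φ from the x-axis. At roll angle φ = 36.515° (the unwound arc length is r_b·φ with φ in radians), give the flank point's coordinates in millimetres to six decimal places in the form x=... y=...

pitch radius r_p = m·N/2 = 1.698·70/2 = 59.430000
base radius r_b = r_p·cos α = 59.430000·cos 17.554° = 56.662530
roll angle φ = 36.515° = 0.63730698 rad
x = r_b·(cos φ + φ·sin φ) = 56.662530·(0.80370111 + 0.63730698·0.59503322) = 67.027236
y = r_b·(sin φ − φ·cos φ) = 56.662530·(0.59503322 − 0.63730698·0.80370111) = 4.693295

x=67.027236 y=4.693295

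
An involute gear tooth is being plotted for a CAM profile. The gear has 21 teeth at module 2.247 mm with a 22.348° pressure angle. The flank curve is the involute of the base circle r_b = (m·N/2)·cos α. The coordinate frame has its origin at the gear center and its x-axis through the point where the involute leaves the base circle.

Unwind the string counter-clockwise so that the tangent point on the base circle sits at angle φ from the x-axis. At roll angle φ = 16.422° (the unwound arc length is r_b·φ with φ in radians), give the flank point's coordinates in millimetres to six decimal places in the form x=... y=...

pitch radius r_p = m·N/2 = 2.247·21/2 = 23.593500
base radius r_b = r_p·cos α = 23.593500·cos 22.348° = 21.821428
roll angle φ = 16.422° = 0.28661797 rad
x = r_b·(cos φ + φ·sin φ) = 21.821428·(0.95920549 + 0.28661797·0.28270979) = 22.699417
y = r_b·(sin φ − φ·cos φ) = 21.821428·(0.28270979 − 0.28661797·0.95920549) = 0.169864

x=22.699417 y=0.169864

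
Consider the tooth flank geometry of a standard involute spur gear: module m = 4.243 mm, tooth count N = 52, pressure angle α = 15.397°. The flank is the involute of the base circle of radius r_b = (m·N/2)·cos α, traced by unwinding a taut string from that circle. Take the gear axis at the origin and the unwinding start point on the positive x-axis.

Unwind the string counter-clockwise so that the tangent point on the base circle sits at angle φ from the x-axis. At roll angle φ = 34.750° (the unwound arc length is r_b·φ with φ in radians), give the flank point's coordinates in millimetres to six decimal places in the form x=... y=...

pitch radius r_p = m·N/2 = 4.243·52/2 = 110.318000
base radius r_b = r_p·cos α = 110.318000·cos 15.397° = 106.358611
roll angle φ = 34.750° = 0.60650192 rad
x = r_b·(cos φ + φ·sin φ) = 106.358611·(0.82164694 + 0.60650192·0.56999676) = 124.157837
y = r_b·(sin φ − φ·cos φ) = 106.358611·(0.56999676 − 0.60650192·0.82164694) = 7.622330

x=124.157837 y=7.622330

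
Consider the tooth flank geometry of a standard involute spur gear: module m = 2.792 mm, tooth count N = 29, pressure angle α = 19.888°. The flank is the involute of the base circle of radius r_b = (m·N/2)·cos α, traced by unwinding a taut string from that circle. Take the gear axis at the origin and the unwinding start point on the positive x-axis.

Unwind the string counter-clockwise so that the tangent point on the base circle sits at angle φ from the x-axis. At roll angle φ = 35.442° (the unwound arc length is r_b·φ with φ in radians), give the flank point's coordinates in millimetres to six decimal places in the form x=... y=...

pitch radius r_p = m·N/2 = 2.792·29/2 = 40.484000
base radius r_b = r_p·cos α = 40.484000·cos 19.888° = 38.069510
roll angle φ = 35.442° = 0.61857959 rad
x = r_b·(cos φ + φ·sin φ) = 38.069510·(0.81470294 + 0.61857959·0.57987854) = 44.670914
y = r_b·(sin φ − φ·cos φ) = 38.069510·(0.57987854 − 0.61857959·0.81470294) = 2.890234

x=44.670914 y=2.890234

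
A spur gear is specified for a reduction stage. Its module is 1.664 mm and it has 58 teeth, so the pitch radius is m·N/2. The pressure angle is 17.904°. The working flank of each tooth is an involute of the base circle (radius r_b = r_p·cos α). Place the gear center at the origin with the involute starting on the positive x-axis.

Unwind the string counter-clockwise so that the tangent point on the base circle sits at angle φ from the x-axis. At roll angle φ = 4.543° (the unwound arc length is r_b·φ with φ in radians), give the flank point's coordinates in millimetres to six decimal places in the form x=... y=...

pitch radius r_p = m·N/2 = 1.664·58/2 = 48.256000
base radius r_b = r_p·cos α = 48.256000·cos 17.904° = 45.919104
roll angle φ = 4.543° = 0.07929031 rad
x = r_b·(cos φ + φ·sin φ) = 45.919104·(0.99685817 + 0.07929031·0.07920725) = 46.063223
y = r_b·(sin φ − φ·cos φ) = 45.919104·(0.07920725 − 0.07929031·0.99685817) = 0.007625

x=46.063223 y=0.007625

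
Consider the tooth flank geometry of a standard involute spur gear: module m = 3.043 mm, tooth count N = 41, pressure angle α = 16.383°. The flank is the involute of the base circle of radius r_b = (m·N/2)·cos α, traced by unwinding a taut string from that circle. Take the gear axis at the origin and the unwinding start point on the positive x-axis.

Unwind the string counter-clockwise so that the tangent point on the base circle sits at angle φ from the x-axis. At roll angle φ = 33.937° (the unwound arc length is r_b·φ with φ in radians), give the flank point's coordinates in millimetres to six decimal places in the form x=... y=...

x=69.444126 y=4.001953

pitch radius r_p = m·N/2 = 3.043·41/2 = 62.381500
base radius r_b = r_p·cos α = 62.381500·cos 16.383° = 59.848668
roll angle φ = 33.937° = 0.59231239 rad
x = r_b·(cos φ + φ·sin φ) = 59.848668·(0.82965194 + 0.59231239·0.55828099) = 69.444126
y = r_b·(sin φ − φ·cos φ) = 59.848668·(0.55828099 − 0.59231239·0.82965194) = 4.001953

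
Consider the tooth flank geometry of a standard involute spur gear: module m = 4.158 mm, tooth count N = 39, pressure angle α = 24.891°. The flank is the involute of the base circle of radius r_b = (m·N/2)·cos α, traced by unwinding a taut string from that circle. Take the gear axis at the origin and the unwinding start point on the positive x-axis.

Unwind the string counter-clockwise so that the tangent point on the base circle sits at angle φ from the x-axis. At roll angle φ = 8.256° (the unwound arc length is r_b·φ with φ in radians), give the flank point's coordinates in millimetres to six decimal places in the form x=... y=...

pitch radius r_p = m·N/2 = 4.158·39/2 = 81.081000
base radius r_b = r_p·cos α = 81.081000·cos 24.891° = 73.549397
roll angle φ = 8.256° = 0.14409438 rad
x = r_b·(cos φ + φ·sin φ) = 73.549397·(0.98963635 + 0.14409438·0.14359626) = 74.308998
y = r_b·(sin φ − φ·cos φ) = 73.549397·(0.14359626 − 0.14409438·0.98963635) = 0.073198

x=74.308998 y=0.073198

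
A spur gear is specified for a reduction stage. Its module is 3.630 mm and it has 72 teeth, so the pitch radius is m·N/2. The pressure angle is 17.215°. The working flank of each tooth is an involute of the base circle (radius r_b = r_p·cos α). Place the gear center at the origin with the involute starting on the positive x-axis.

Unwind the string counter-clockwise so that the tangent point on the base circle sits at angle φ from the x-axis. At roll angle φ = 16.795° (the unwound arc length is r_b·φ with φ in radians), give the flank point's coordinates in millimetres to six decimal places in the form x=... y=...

x=130.073770 y=1.039007

pitch radius r_p = m·N/2 = 3.630·72/2 = 130.680000
base radius r_b = r_p·cos α = 130.680000·cos 17.215° = 124.825655
roll angle φ = 16.795° = 0.29312805 rad
x = r_b·(cos φ + φ·sin φ) = 124.825655·(0.95734472 + 0.29312805·0.28894825) = 130.073770
y = r_b·(sin φ − φ·cos φ) = 124.825655·(0.28894825 − 0.29312805·0.95734472) = 1.039007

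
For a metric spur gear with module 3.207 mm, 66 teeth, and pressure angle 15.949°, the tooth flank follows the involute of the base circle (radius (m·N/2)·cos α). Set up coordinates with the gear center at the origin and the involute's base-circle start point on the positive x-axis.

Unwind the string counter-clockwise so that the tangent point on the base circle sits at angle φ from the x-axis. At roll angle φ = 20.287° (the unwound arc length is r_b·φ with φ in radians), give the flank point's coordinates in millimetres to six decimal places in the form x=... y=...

pitch radius r_p = m·N/2 = 3.207·66/2 = 105.831000
base radius r_b = r_p·cos α = 105.831000·cos 15.949° = 101.757212
roll angle φ = 20.287° = 0.35407495 rad
x = r_b·(cos φ + φ·sin φ) = 101.757212·(0.93796763 + 0.35407495·0.34672284) = 107.937283
y = r_b·(sin φ − φ·cos φ) = 101.757212·(0.34672284 − 0.35407495·0.93796763) = 1.486877

x=107.937283 y=1.486877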